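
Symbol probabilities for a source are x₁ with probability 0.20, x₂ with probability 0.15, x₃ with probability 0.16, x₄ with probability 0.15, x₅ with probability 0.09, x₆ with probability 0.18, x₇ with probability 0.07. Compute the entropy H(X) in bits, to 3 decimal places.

2.735 bits

H = −Σ pᵢ log₂ pᵢ.
−0.20·log₂(0.20) = 0.4644
−0.15·log₂(0.15) = 0.4105
−0.16·log₂(0.16) = 0.4230
−0.15·log₂(0.15) = 0.4105
−0.09·log₂(0.09) = 0.3127
−0.18·log₂(0.18) = 0.4453
−0.07·log₂(0.07) = 0.2686
Sum ≈ 2.7350 → 2.735 bits.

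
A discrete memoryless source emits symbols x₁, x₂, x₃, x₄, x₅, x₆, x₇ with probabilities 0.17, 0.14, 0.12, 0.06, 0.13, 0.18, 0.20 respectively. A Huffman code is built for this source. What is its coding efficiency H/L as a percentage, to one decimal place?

97.7%

Entropy H = −Σ p log₂ p ≈ 2.7346 bits.
Huffman merges: 3/50+3/25→9/50; 13/100+7/50→27/100; 17/100+9/50→7/20; 9/50+1/5→19/50; 27/100+7/20→31/50; 19/50+31/50→1. L = 14/5 ≈ 2.8000.
Efficiency = H/L = 2.7346/2.8000 = 97.7%.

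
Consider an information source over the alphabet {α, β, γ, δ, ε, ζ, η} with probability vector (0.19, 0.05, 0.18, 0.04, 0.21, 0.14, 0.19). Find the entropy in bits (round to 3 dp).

H = −Σ pᵢ log₂ pᵢ.
−0.19·log₂(0.19) = 0.4552
−0.05·log₂(0.05) = 0.2161
−0.18·log₂(0.18) = 0.4453
−0.04·log₂(0.04) = 0.1858
−0.21·log₂(0.21) = 0.4728
−0.14·log₂(0.14) = 0.3971
−0.19·log₂(0.19) = 0.4552
Sum ≈ 2.6275 → 2.628 bits.

2.628 bits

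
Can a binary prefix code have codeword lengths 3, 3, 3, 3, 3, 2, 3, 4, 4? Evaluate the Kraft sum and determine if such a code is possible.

1.125; no

With common denominator 2^4 = 16: Σ 2^(−ℓᵢ) = 2/16 + 2/16 + 2/16 + 2/16 + 2/16 + 4/16 + 2/16 + 1/16 + 1/16 = 18/16 = 1.125.
Kraft's inequality requires Σ ≤ 1; here Σ = 1.125 > 1, so no such prefix code exists.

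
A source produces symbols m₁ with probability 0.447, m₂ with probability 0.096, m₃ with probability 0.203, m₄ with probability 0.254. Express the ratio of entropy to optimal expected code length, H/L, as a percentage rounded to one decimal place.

97.9%

Entropy H = −Σ p log₂ p ≈ 1.8130 bits.
Huffman merges: 12/125+203/1000→299/1000; 127/500+299/1000→553/1000; 447/1000+553/1000→1. L = 463/250 ≈ 1.8520.
Efficiency = H/L = 1.8130/1.8520 = 97.9%.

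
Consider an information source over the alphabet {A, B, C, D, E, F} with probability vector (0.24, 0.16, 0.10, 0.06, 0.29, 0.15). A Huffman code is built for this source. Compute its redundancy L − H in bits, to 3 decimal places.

Entropy H = −Σ p log₂ p ≈ 2.4213 bits.
Huffman merges: 3/50+1/10→4/25; 3/20+4/25→31/100; 4/25+6/25→2/5; 29/100+31/100→3/5; 2/5+3/5→1. L = 247/100 ≈ 2.4700.
L − H = 2.4700 − 2.4213 = 0.049 bits.

0.049 bits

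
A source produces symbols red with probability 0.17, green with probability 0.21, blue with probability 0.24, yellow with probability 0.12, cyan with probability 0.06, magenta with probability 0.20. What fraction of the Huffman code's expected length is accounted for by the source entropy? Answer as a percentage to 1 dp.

Entropy H = −Σ p log₂ p ≈ 2.4765 bits.
Huffman merges: 3/50+3/25→9/50; 17/100+9/50→7/20; 1/5+21/100→41/100; 6/25+7/20→59/100; 41/100+59/100→1. L = 253/100 ≈ 2.5300.
Efficiency = H/L = 2.4765/2.5300 = 97.9%.

97.9%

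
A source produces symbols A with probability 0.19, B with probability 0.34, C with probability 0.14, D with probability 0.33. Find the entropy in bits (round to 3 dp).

H = −Σ pᵢ log₂ pᵢ.
−0.19·log₂(0.19) = 0.4552
−0.34·log₂(0.34) = 0.5292
−0.14·log₂(0.14) = 0.3971
−0.33·log₂(0.33) = 0.5278
Sum ≈ 1.9093 → 1.909 bits.

1.909 bits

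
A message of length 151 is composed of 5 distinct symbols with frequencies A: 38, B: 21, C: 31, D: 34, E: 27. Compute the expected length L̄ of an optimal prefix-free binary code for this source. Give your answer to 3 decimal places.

Probabilities are the counts divided by 151.
Repeatedly combine the two least-probable nodes; the expected code length is the sum of the merged weights.
merge 21/151 + 27/151 → 48/151
merge 31/151 + 34/151 → 65/151
merge 38/151 + 48/151 → 86/151
merge 65/151 + 86/151 → 1
L = 48/151 + 65/151 + 86/151 + 1 = 350/151 ≈ 2.318 bits/symbol.

2.318 bits/symbol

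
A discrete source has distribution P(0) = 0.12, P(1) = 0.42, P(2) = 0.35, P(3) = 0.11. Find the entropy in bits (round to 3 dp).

1.773 bits

H = −Σ pᵢ log₂ pᵢ.
−0.12·log₂(0.12) = 0.3671
−0.42·log₂(0.42) = 0.5256
−0.35·log₂(0.35) = 0.5301
−0.11·log₂(0.11) = 0.3503
Sum ≈ 1.7731 → 1.773 bits.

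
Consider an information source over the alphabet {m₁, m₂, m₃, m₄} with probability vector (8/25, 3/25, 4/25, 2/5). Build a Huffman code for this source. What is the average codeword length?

1.88 bits/symbol

Repeatedly combine the two least-probable nodes; the expected code length is the sum of the merged weights.
merge 3/25 + 4/25 → 7/25
merge 7/25 + 8/25 → 3/5
merge 2/5 + 3/5 → 1
L = 7/25 + 3/5 + 1 = 47/25 = 1.88 bits/symbol.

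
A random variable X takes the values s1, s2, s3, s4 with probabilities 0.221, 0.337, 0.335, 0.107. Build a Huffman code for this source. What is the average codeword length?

1.991 bits/symbol

Repeatedly combine the two least-probable nodes; the expected code length is the sum of the merged weights.
merge 107/1000 + 221/1000 → 41/125
merge 41/125 + 67/200 → 663/1000
merge 337/1000 + 663/1000 → 1
L = 41/125 + 663/1000 + 1 = 1991/1000 = 1.991 bits/symbol.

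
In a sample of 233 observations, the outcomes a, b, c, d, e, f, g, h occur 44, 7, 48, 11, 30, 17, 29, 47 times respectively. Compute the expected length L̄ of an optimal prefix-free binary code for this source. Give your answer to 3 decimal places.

Probabilities are the counts divided by 233.
Repeatedly combine the two least-probable nodes; the expected code length is the sum of the merged weights.
merge 7/233 + 11/233 → 18/233
merge 17/233 + 18/233 → 35/233
merge 29/233 + 30/233 → 59/233
merge 35/233 + 44/233 → 79/233
merge 47/233 + 48/233 → 95/233
merge 59/233 + 79/233 → 138/233
merge 95/233 + 138/233 → 1
L = 18/233 + 35/233 + 59/233 + 79/233 + 95/233 + 138/233 + 1 = 657/233 ≈ 2.820 bits/symbol.

2.820 bits/symbol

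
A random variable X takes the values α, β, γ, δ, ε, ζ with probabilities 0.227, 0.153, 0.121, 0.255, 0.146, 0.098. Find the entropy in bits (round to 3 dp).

H = −Σ pᵢ log₂ pᵢ.
−0.227·log₂(0.227) = 0.4856
−0.153·log₂(0.153) = 0.4144
−0.121·log₂(0.121) = 0.3687
−0.255·log₂(0.255) = 0.5027
−0.146·log₂(0.146) = 0.4053
−0.098·log₂(0.098) = 0.3284
Sum ≈ 2.5051 → 2.505 bits.

2.505 bits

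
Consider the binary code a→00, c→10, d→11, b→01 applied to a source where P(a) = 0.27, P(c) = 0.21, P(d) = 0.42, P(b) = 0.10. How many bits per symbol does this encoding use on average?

L̄ = Σ pᵢ·ℓᵢ = 0.27·2 + 0.21·2 + 0.42·2 + 0.10·2 = 2 bits/symbol.

2 bits/symbol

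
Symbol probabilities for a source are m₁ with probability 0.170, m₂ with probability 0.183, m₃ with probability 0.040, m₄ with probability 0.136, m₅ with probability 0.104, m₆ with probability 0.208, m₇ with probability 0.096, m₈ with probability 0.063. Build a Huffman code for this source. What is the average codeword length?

2.895 bits/symbol

Repeatedly combine the two least-probable nodes; the expected code length is the sum of the merged weights.
merge 1/25 + 63/1000 → 103/1000
merge 12/125 + 103/1000 → 199/1000
merge 13/125 + 17/125 → 6/25
merge 17/100 + 183/1000 → 353/1000
merge 199/1000 + 26/125 → 407/1000
merge 6/25 + 353/1000 → 593/1000
merge 407/1000 + 593/1000 → 1
L = 103/1000 + 199/1000 + 6/25 + 353/1000 + 407/1000 + 593/1000 + 1 = 579/200 = 2.895 bits/symbol.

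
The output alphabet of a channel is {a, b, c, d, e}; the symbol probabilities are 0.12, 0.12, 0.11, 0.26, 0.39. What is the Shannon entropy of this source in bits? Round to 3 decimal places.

H = −Σ pᵢ log₂ pᵢ.
−0.12·log₂(0.12) = 0.3671
−0.12·log₂(0.12) = 0.3671
−0.11·log₂(0.11) = 0.3503
−0.26·log₂(0.26) = 0.5053
−0.39·log₂(0.39) = 0.5298
Sum ≈ 2.1195 → 2.120 bits.

2.120 bits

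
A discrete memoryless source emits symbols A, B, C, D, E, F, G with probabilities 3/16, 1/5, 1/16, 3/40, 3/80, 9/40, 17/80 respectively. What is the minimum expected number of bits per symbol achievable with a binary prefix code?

2.6375 bits/symbol

Repeatedly combine the two least-probable nodes; the expected code length is the sum of the merged weights.
merge 3/80 + 1/16 → 1/10
merge 3/40 + 1/10 → 7/40
merge 7/40 + 3/16 → 29/80
merge 1/5 + 17/80 → 33/80
merge 9/40 + 29/80 → 47/80
merge 33/80 + 47/80 → 1
L = 1/10 + 7/40 + 29/80 + 33/80 + 47/80 + 1 = 211/80 = 2.6375 bits/symbol.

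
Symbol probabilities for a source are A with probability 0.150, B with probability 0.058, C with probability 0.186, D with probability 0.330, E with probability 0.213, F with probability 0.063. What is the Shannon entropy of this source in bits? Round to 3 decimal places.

2.354 bits

H = −Σ pᵢ log₂ pᵢ.
−0.150·log₂(0.150) = 0.4105
−0.058·log₂(0.058) = 0.2383
−0.186·log₂(0.186) = 0.4514
−0.330·log₂(0.330) = 0.5278
−0.213·log₂(0.213) = 0.4752
−0.063·log₂(0.063) = 0.2513
Sum ≈ 2.3545 → 2.354 bits.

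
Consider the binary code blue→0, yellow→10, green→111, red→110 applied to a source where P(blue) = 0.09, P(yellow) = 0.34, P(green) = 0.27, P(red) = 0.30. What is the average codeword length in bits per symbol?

2.48 bits/symbol

L̄ = Σ pᵢ·ℓᵢ = 0.09·1 + 0.34·2 + 0.27·3 + 0.30·3 = 2.48 bits/symbol.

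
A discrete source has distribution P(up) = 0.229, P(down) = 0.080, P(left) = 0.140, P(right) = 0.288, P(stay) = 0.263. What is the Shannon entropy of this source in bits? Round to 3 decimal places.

H = −Σ pᵢ log₂ pᵢ.
−0.229·log₂(0.229) = 0.4870
−0.080·log₂(0.080) = 0.2915
−0.140·log₂(0.140) = 0.3971
−0.288·log₂(0.288) = 0.5172
−0.263·log₂(0.263) = 0.5068
Sum ≈ 2.1996 → 2.200 bits.

2.200 bits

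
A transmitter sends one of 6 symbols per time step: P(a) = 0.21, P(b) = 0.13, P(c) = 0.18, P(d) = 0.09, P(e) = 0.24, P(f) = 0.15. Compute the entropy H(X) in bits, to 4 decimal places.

2.5181 bits

H = −Σ pᵢ log₂ pᵢ.
−0.21·log₂(0.21) = 0.4728
−0.13·log₂(0.13) = 0.3826
−0.18·log₂(0.18) = 0.4453
−0.09·log₂(0.09) = 0.3127
−0.24·log₂(0.24) = 0.4941
−0.15·log₂(0.15) = 0.4105
Sum ≈ 2.5181 → 2.5181 bits.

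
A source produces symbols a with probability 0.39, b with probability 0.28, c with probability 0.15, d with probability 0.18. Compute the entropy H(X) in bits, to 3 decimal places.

H = −Σ pᵢ log₂ pᵢ.
−0.39·log₂(0.39) = 0.5298
−0.28·log₂(0.28) = 0.5142
−0.15·log₂(0.15) = 0.4105
−0.18·log₂(0.18) = 0.4453
Sum ≈ 1.8999 → 1.900 bits.

1.900 bits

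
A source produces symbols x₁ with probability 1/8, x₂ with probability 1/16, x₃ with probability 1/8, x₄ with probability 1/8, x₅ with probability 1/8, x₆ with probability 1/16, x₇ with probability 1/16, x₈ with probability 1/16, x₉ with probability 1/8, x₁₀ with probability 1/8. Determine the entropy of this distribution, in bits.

Each probability is a power of 1/2, so log₂(1/p) is an integer.
H = Σ p·log₂(1/p) = 1/8·3 + 1/16·4 + 1/8·3 + 1/8·3 + 1/8·3 + 1/16·4 + 1/16·4 + 1/16·4 + 1/8·3 + 1/8·3 = 3.25 bits.

3.25 bits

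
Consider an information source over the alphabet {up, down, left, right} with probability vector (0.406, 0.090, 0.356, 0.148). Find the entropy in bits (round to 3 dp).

1.779 bits

H = −Σ pᵢ log₂ pᵢ.
−0.406·log₂(0.406) = 0.5280
−0.090·log₂(0.090) = 0.3127
−0.356·log₂(0.356) = 0.5305
−0.148·log₂(0.148) = 0.4079
Sum ≈ 1.7790 → 1.779 bits.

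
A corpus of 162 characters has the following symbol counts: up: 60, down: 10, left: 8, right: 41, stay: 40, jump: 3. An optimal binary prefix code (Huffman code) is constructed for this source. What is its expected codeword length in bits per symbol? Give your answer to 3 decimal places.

Probabilities are the counts divided by 162.
Repeatedly combine the two least-probable nodes; the expected code length is the sum of the merged weights.
merge 1/54 + 4/81 → 11/162
merge 5/81 + 11/162 → 7/54
merge 7/54 + 20/81 → 61/162
merge 41/162 + 10/27 → 101/162
merge 61/162 + 101/162 → 1
L = 11/162 + 7/54 + 61/162 + 101/162 + 1 = 178/81 ≈ 2.198 bits/symbol.

2.198 bits/symbol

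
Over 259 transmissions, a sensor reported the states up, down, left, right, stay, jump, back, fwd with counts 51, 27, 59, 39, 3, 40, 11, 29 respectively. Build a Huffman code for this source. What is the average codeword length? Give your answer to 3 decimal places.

2.788 bits/symbol

Probabilities are the counts divided by 259.
Repeatedly combine the two least-probable nodes; the expected code length is the sum of the merged weights.
merge 3/259 + 11/259 → 2/37
merge 2/37 + 27/259 → 41/259
merge 29/259 + 39/259 → 68/259
merge 40/259 + 41/259 → 81/259
merge 51/259 + 59/259 → 110/259
merge 68/259 + 81/259 → 149/259
merge 110/259 + 149/259 → 1
L = 2/37 + 41/259 + 68/259 + 81/259 + 110/259 + 149/259 + 1 = 722/259 ≈ 2.788 bits/symbol.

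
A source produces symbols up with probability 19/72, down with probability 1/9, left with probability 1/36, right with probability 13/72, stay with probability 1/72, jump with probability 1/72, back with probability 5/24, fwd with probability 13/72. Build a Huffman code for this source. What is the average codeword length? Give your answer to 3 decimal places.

2.597 bits/symbol

Repeatedly combine the two least-probable nodes; the expected code length is the sum of the merged weights.
merge 1/72 + 1/72 → 1/36
merge 1/36 + 1/36 → 1/18
merge 1/18 + 1/9 → 1/6
merge 1/6 + 13/72 → 25/72
merge 13/72 + 5/24 → 7/18
merge 19/72 + 25/72 → 11/18
merge 7/18 + 11/18 → 1
L = 1/36 + 1/18 + 1/6 + 25/72 + 7/18 + 11/18 + 1 = 187/72 ≈ 2.597 bits/symbol.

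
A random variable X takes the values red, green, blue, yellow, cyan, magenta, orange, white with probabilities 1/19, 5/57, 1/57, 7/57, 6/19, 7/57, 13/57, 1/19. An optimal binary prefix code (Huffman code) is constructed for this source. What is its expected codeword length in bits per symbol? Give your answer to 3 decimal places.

2.649 bits/symbol

Repeatedly combine the two least-probable nodes; the expected code length is the sum of the merged weights.
merge 1/57 + 1/19 → 4/57
merge 1/19 + 4/57 → 7/57
merge 5/57 + 7/57 → 4/19
merge 7/57 + 7/57 → 14/57
merge 4/19 + 13/57 → 25/57
merge 14/57 + 6/19 → 32/57
merge 25/57 + 32/57 → 1
L = 4/57 + 7/57 + 4/19 + 14/57 + 25/57 + 32/57 + 1 = 151/57 ≈ 2.649 bits/symbol.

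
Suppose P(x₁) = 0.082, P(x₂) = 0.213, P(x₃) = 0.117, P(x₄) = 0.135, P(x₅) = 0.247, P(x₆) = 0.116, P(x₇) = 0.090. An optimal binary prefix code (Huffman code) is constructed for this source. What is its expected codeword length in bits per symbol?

2.712 bits/symbol

Repeatedly combine the two least-probable nodes; the expected code length is the sum of the merged weights.
merge 41/500 + 9/100 → 43/250
merge 29/250 + 117/1000 → 233/1000
merge 27/200 + 43/250 → 307/1000
merge 213/1000 + 233/1000 → 223/500
merge 247/1000 + 307/1000 → 277/500
merge 223/500 + 277/500 → 1
L = 43/250 + 233/1000 + 307/1000 + 223/500 + 277/500 + 1 = 339/125 = 2.712 bits/symbol.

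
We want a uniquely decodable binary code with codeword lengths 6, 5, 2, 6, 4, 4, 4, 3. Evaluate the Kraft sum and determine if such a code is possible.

With common denominator 2^6 = 64: Σ 2^(−ℓᵢ) = 1/64 + 2/64 + 16/64 + 1/64 + 4/64 + 4/64 + 4/64 + 8/64 = 40/64 = 0.625.
Kraft's inequality requires Σ ≤ 1; here Σ = 0.625 ≤ 1, so such a prefix code exists.

0.625; yes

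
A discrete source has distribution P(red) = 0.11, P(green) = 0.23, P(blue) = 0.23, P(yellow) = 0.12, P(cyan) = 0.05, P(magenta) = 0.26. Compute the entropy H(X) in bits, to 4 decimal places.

2.4141 bits

H = −Σ pᵢ log₂ pᵢ.
−0.11·log₂(0.11) = 0.3503
−0.23·log₂(0.23) = 0.4877
−0.23·log₂(0.23) = 0.4877
−0.12·log₂(0.12) = 0.3671
−0.05·log₂(0.05) = 0.2161
−0.26·log₂(0.26) = 0.5053
Sum ≈ 2.4141 → 2.4141 bits.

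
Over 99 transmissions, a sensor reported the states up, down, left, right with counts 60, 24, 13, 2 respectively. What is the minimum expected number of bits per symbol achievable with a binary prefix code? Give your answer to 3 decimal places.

Probabilities are the counts divided by 99.
Repeatedly combine the two least-probable nodes; the expected code length is the sum of the merged weights.
merge 2/99 + 13/99 → 5/33
merge 5/33 + 8/33 → 13/33
merge 13/33 + 20/33 → 1
L = 5/33 + 13/33 + 1 = 17/11 ≈ 1.545 bits/symbol.

1.545 bits/symbol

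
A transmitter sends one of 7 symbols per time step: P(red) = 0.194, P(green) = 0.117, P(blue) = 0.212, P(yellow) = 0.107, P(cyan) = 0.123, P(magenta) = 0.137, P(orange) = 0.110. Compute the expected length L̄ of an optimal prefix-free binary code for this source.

Repeatedly combine the two least-probable nodes; the expected code length is the sum of the merged weights.
merge 107/1000 + 11/100 → 217/1000
merge 117/1000 + 123/1000 → 6/25
merge 137/1000 + 97/500 → 331/1000
merge 53/250 + 217/1000 → 429/1000
merge 6/25 + 331/1000 → 571/1000
merge 429/1000 + 571/1000 → 1
L = 217/1000 + 6/25 + 331/1000 + 429/1000 + 571/1000 + 1 = 697/250 = 2.788 bits/symbol.

2.788 bits/symbol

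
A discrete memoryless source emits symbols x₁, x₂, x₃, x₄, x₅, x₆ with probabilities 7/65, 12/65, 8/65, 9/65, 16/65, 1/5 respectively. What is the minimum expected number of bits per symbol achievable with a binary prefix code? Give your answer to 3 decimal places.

2.554 bits/symbol

Repeatedly combine the two least-probable nodes; the expected code length is the sum of the merged weights.
merge 7/65 + 8/65 → 3/13
merge 9/65 + 12/65 → 21/65
merge 1/5 + 3/13 → 28/65
merge 16/65 + 21/65 → 37/65
merge 28/65 + 37/65 → 1
L = 3/13 + 21/65 + 28/65 + 37/65 + 1 = 166/65 ≈ 2.554 bits/symbol.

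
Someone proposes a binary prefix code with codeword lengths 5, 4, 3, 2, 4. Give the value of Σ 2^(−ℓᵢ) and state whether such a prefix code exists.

0.53125; yes

With common denominator 2^5 = 32: Σ 2^(−ℓᵢ) = 1/32 + 2/32 + 4/32 + 8/32 + 2/32 = 17/32 = 0.53125.
Kraft's inequality requires Σ ≤ 1; here Σ = 0.53125 ≤ 1, so such a prefix code exists.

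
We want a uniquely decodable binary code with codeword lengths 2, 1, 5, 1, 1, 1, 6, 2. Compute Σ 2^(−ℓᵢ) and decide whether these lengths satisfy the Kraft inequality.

With common denominator 2^6 = 64: Σ 2^(−ℓᵢ) = 16/64 + 32/64 + 2/64 + 32/64 + 32/64 + 32/64 + 1/64 + 16/64 = 163/64 = 2.546875.
Kraft's inequality requires Σ ≤ 1; here Σ = 2.546875 > 1, so no such prefix code exists.

2.546875; no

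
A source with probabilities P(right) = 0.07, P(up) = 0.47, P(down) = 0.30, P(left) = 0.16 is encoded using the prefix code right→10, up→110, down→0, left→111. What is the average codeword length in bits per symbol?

L̄ = Σ pᵢ·ℓᵢ = 0.07·2 + 0.47·3 + 0.30·1 + 0.16·3 = 2.33 bits/symbol.

2.33 bits/symbol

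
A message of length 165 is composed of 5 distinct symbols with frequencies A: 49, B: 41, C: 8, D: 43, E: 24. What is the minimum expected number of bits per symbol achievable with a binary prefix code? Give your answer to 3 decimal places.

Probabilities are the counts divided by 165.
Repeatedly combine the two least-probable nodes; the expected code length is the sum of the merged weights.
merge 8/165 + 8/55 → 32/165
merge 32/165 + 41/165 → 73/165
merge 43/165 + 49/165 → 92/165
merge 73/165 + 92/165 → 1
L = 32/165 + 73/165 + 92/165 + 1 = 362/165 ≈ 2.194 bits/symbol.

2.194 bits/symbol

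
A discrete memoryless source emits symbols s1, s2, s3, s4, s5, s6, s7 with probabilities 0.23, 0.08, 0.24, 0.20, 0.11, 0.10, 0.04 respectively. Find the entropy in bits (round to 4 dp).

H = −Σ pᵢ log₂ pᵢ.
−0.23·log₂(0.23) = 0.4877
−0.08·log₂(0.08) = 0.2915
−0.24·log₂(0.24) = 0.4941
−0.20·log₂(0.20) = 0.4644
−0.11·log₂(0.11) = 0.3503
−0.10·log₂(0.10) = 0.3322
−0.04·log₂(0.04) = 0.1858
Sum ≈ 2.6059 → 2.6059 bits.

2.6059 bits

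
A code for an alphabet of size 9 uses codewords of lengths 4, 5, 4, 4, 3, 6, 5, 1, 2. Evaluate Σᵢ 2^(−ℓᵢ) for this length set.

1.140625

With common denominator 2^6 = 64: Σ 2^(−ℓᵢ) = 4/64 + 2/64 + 4/64 + 4/64 + 8/64 + 1/64 + 2/64 + 32/64 + 16/64 = 73/64 = 1.140625.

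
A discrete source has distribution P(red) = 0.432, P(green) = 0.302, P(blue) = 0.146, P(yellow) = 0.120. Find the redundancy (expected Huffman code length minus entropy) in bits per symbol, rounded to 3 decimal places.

0.017 bits

Entropy H = −Σ p log₂ p ≈ 1.8171 bits.
Huffman merges: 3/25+73/500→133/500; 133/500+151/500→71/125; 54/125+71/125→1. L = 917/500 ≈ 1.8340.
L − H = 1.8340 − 1.8171 = 0.017 bits.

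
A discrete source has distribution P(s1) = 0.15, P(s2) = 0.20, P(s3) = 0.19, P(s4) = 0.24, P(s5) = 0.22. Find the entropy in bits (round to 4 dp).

2.3049 bits

H = −Σ pᵢ log₂ pᵢ.
−0.15·log₂(0.15) = 0.4105
−0.20·log₂(0.20) = 0.4644
−0.19·log₂(0.19) = 0.4552
−0.24·log₂(0.24) = 0.4941
−0.22·log₂(0.22) = 0.4806
Sum ≈ 2.3049 → 2.3049 bits.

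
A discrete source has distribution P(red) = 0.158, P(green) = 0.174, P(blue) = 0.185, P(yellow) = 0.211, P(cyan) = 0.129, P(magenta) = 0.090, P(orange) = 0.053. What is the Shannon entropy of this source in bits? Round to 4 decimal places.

2.7020 bits

H = −Σ pᵢ log₂ pᵢ.
−0.158·log₂(0.158) = 0.4206
−0.174·log₂(0.174) = 0.4390
−0.185·log₂(0.185) = 0.4504
−0.211·log₂(0.211) = 0.4736
−0.129·log₂(0.129) = 0.3811
−0.090·log₂(0.090) = 0.3127
−0.053·log₂(0.053) = 0.2246
Sum ≈ 2.7020 → 2.7020 bits.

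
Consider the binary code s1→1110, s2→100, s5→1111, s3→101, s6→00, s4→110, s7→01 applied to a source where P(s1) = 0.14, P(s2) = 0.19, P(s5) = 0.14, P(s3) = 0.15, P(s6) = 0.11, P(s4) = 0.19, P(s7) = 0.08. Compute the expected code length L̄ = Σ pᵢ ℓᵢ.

L̄ = Σ pᵢ·ℓᵢ = 0.14·4 + 0.19·3 + 0.14·4 + 0.15·3 + 0.11·2 + 0.19·3 + 0.08·2 = 3.09 bits/symbol.

3.09 bits/symbol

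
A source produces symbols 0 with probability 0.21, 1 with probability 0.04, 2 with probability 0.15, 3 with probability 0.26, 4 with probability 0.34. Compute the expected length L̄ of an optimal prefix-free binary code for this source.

2.19 bits/symbol

Repeatedly combine the two least-probable nodes; the expected code length is the sum of the merged weights.
merge 1/25 + 3/20 → 19/100
merge 19/100 + 21/100 → 2/5
merge 13/50 + 17/50 → 3/5
merge 2/5 + 3/5 → 1
L = 19/100 + 2/5 + 3/5 + 1 = 219/100 = 2.19 bits/symbol.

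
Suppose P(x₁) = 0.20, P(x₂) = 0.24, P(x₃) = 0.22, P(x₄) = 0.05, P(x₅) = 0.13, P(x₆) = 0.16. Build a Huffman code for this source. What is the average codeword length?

Repeatedly combine the two least-probable nodes; the expected code length is the sum of the merged weights.
merge 1/20 + 13/100 → 9/50
merge 4/25 + 9/50 → 17/50
merge 1/5 + 11/50 → 21/50
merge 6/25 + 17/50 → 29/50
merge 21/50 + 29/50 → 1
L = 9/50 + 17/50 + 21/50 + 29/50 + 1 = 63/25 = 2.52 bits/symbol.

2.52 bits/symbol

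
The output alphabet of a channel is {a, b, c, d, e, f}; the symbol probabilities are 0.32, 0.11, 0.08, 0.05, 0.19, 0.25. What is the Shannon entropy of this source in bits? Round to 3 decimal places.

2.339 bits

H = −Σ pᵢ log₂ pᵢ.
−0.32·log₂(0.32) = 0.5260
−0.11·log₂(0.11) = 0.3503
−0.08·log₂(0.08) = 0.2915
−0.05·log₂(0.05) = 0.2161
−0.19·log₂(0.19) = 0.4552
−0.25·log₂(0.25) = 0.5000
Sum ≈ 2.3392 → 2.339 bits.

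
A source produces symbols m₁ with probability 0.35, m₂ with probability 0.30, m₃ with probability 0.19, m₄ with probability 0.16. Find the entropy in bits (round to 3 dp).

H = −Σ pᵢ log₂ pᵢ.
−0.35·log₂(0.35) = 0.5301
−0.30·log₂(0.30) = 0.5211
−0.19·log₂(0.19) = 0.4552
−0.16·log₂(0.16) = 0.4230
Sum ≈ 1.9294 → 1.929 bits.

1.929 bits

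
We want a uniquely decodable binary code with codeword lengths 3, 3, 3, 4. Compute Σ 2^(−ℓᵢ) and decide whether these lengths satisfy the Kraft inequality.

With common denominator 2^4 = 16: Σ 2^(−ℓᵢ) = 2/16 + 2/16 + 2/16 + 1/16 = 7/16 = 0.4375.
Kraft's inequality requires Σ ≤ 1; here Σ = 0.4375 ≤ 1, so such a prefix code exists.

0.4375; yes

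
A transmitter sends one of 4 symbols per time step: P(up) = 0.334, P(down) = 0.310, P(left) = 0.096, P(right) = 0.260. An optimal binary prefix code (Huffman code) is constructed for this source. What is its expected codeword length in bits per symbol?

2 bits/symbol

Repeatedly combine the two least-probable nodes; the expected code length is the sum of the merged weights.
merge 12/125 + 13/50 → 89/250
merge 31/100 + 167/500 → 161/250
merge 89/250 + 161/250 → 1
L = 89/250 + 161/250 + 1 = 2 bits/symbol.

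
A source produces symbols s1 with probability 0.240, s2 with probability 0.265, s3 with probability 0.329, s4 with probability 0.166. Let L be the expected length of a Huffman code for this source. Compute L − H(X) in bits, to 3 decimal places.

0.040 bits

Entropy H = −Σ p log₂ p ≈ 1.9596 bits.
Huffman merges: 83/500+6/25→203/500; 53/200+329/1000→297/500; 203/500+297/500→1. L = 2 ≈ 2.0000.
L − H = 2.0000 − 1.9596 = 0.040 bits.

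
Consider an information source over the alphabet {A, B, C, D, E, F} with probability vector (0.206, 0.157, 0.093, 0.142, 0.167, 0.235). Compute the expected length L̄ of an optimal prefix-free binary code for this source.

2.559 bits/symbol

Repeatedly combine the two least-probable nodes; the expected code length is the sum of the merged weights.
merge 93/1000 + 71/500 → 47/200
merge 157/1000 + 167/1000 → 81/250
merge 103/500 + 47/200 → 441/1000
merge 47/200 + 81/250 → 559/1000
merge 441/1000 + 559/1000 → 1
L = 47/200 + 81/250 + 441/1000 + 559/1000 + 1 = 2559/1000 = 2.559 bits/symbol.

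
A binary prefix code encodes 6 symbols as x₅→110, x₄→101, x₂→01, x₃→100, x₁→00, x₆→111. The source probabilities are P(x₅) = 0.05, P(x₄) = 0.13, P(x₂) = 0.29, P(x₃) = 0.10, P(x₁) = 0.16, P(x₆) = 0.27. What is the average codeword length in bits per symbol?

L̄ = Σ pᵢ·ℓᵢ = 0.05·3 + 0.13·3 + 0.29·2 + 0.10·3 + 0.16·2 + 0.27·3 = 2.55 bits/symbol.

2.55 bits/symbol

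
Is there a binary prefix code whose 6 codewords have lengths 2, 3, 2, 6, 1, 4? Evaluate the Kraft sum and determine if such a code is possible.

1.203125; no

With common denominator 2^6 = 64: Σ 2^(−ℓᵢ) = 16/64 + 8/64 + 16/64 + 1/64 + 32/64 + 4/64 = 77/64 = 1.203125.
Kraft's inequality requires Σ ≤ 1; here Σ = 1.203125 > 1, so no such prefix code exists.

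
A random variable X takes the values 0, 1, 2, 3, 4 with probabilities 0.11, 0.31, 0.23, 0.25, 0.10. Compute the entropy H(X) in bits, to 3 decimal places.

H = −Σ pᵢ log₂ pᵢ.
−0.11·log₂(0.11) = 0.3503
−0.31·log₂(0.31) = 0.5238
−0.23·log₂(0.23) = 0.4877
−0.25·log₂(0.25) = 0.5000
−0.10·log₂(0.10) = 0.3322
Sum ≈ 2.1939 → 2.194 bits.

2.194 bits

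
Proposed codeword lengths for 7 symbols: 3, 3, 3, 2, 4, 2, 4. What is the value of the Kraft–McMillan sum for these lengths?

1

With common denominator 2^4 = 16: Σ 2^(−ℓᵢ) = 2/16 + 2/16 + 2/16 + 4/16 + 1/16 + 4/16 + 1/16 = 16/16 = 1.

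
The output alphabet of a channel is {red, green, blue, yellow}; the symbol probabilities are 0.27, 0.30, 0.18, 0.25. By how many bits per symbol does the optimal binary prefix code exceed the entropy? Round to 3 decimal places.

0.024 bits

Entropy H = −Σ p log₂ p ≈ 1.9764 bits.
Huffman merges: 9/50+1/4→43/100; 27/100+3/10→57/100; 43/100+57/100→1. L = 2 ≈ 2.0000.
L − H = 2.0000 − 1.9764 = 0.024 bits.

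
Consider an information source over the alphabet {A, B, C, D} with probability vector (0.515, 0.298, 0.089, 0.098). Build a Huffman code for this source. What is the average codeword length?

Repeatedly combine the two least-probable nodes; the expected code length is the sum of the merged weights.
merge 89/1000 + 49/500 → 187/1000
merge 187/1000 + 149/500 → 97/200
merge 97/200 + 103/200 → 1
L = 187/1000 + 97/200 + 1 = 209/125 = 1.672 bits/symbol.

1.672 bits/symbol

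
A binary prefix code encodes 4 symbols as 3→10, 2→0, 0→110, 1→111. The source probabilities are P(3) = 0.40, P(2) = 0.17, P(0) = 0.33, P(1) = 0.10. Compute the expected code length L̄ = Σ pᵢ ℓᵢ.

2.26 bits/symbol

L̄ = Σ pᵢ·ℓᵢ = 0.40·2 + 0.17·1 + 0.33·3 + 0.10·3 = 2.26 bits/symbol.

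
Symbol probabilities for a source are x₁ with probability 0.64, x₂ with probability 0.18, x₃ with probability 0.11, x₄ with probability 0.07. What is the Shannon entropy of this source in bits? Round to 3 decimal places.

H = −Σ pᵢ log₂ pᵢ.
−0.64·log₂(0.64) = 0.4121
−0.18·log₂(0.18) = 0.4453
−0.11·log₂(0.11) = 0.3503
−0.07·log₂(0.07) = 0.2686
Sum ≈ 1.4762 → 1.476 bits.

1.476 bits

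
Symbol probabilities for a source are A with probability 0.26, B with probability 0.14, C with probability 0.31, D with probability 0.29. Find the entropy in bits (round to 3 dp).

H = −Σ pᵢ log₂ pᵢ.
−0.26·log₂(0.26) = 0.5053
−0.14·log₂(0.14) = 0.3971
−0.31·log₂(0.31) = 0.5238
−0.29·log₂(0.29) = 0.5179
Sum ≈ 1.9441 → 1.944 bits.

1.944 bits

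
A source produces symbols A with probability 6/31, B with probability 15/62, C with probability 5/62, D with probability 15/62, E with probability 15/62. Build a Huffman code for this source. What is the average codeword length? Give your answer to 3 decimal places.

2.274 bits/symbol

Repeatedly combine the two least-probable nodes; the expected code length is the sum of the merged weights.
merge 5/62 + 6/31 → 17/62
merge 15/62 + 15/62 → 15/31
merge 15/62 + 17/62 → 16/31
merge 15/31 + 16/31 → 1
L = 17/62 + 15/31 + 16/31 + 1 = 141/62 ≈ 2.274 bits/symbol.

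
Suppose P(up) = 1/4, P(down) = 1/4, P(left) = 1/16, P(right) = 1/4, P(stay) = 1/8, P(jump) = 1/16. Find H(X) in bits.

2.375 bits

Each probability is a power of 1/2, so log₂(1/p) is an integer.
H = Σ p·log₂(1/p) = 1/4·2 + 1/4·2 + 1/16·4 + 1/4·2 + 1/8·3 + 1/16·4 = 2.375 bits.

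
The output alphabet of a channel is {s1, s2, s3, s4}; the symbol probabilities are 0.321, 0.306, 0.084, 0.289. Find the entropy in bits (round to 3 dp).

H = −Σ pᵢ log₂ pᵢ.
−0.321·log₂(0.321) = 0.5262
−0.306·log₂(0.306) = 0.5228
−0.084·log₂(0.084) = 0.3002
−0.289·log₂(0.289) = 0.5176
Sum ≈ 1.8667 → 1.867 bits.

1.867 bits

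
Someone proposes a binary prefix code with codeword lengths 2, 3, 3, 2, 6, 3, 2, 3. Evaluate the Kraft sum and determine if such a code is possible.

1.265625; no

With common denominator 2^6 = 64: Σ 2^(−ℓᵢ) = 16/64 + 8/64 + 8/64 + 16/64 + 1/64 + 8/64 + 16/64 + 8/64 = 81/64 = 1.265625.
Kraft's inequality requires Σ ≤ 1; here Σ = 1.265625 > 1, so no such prefix code exists.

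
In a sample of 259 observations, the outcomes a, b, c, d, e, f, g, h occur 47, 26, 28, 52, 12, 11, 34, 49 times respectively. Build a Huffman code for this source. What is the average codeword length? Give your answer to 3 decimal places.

2.888 bits/symbol

Probabilities are the counts divided by 259.
Repeatedly combine the two least-probable nodes; the expected code length is the sum of the merged weights.
merge 11/259 + 12/259 → 23/259
merge 23/259 + 26/259 → 7/37
merge 4/37 + 34/259 → 62/259
merge 47/259 + 7/37 → 96/259
merge 7/37 + 52/259 → 101/259
merge 62/259 + 96/259 → 158/259
merge 101/259 + 158/259 → 1
L = 23/259 + 7/37 + 62/259 + 96/259 + 101/259 + 158/259 + 1 = 748/259 ≈ 2.888 bits/symbol.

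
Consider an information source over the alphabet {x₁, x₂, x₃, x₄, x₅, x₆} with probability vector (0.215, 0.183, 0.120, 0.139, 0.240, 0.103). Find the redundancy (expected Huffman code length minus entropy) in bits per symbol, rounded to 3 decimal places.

Entropy H = −Σ p log₂ p ≈ 2.5198 bits.
Huffman merges: 103/1000+3/25→223/1000; 139/1000+183/1000→161/500; 43/200+223/1000→219/500; 6/25+161/500→281/500; 219/500+281/500→1. L = 509/200 ≈ 2.5450.
L − H = 2.5450 − 2.5198 = 0.025 bits.

0.025 bits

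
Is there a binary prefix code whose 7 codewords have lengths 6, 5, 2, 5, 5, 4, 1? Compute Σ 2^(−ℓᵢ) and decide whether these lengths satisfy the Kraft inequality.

0.921875; yes

With common denominator 2^6 = 64: Σ 2^(−ℓᵢ) = 1/64 + 2/64 + 16/64 + 2/64 + 2/64 + 4/64 + 32/64 = 59/64 = 0.921875.
Kraft's inequality requires Σ ≤ 1; here Σ = 0.921875 ≤ 1, so such a prefix code exists.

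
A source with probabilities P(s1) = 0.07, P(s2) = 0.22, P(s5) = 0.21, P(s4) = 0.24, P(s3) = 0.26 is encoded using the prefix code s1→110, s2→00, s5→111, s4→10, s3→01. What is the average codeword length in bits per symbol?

L̄ = Σ pᵢ·ℓᵢ = 0.07·3 + 0.22·2 + 0.21·3 + 0.24·2 + 0.26·2 = 2.28 bits/symbol.

2.28 bits/symbol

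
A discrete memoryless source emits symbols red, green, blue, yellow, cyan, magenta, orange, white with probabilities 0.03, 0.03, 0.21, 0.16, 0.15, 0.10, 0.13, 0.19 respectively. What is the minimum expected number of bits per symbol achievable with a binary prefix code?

2.82 bits/symbol

Repeatedly combine the two least-probable nodes; the expected code length is the sum of the merged weights.
merge 3/100 + 3/100 → 3/50
merge 3/50 + 1/10 → 4/25
merge 13/100 + 3/20 → 7/25
merge 4/25 + 4/25 → 8/25
merge 19/100 + 21/100 → 2/5
merge 7/25 + 8/25 → 3/5
merge 2/5 + 3/5 → 1
L = 3/50 + 4/25 + 7/25 + 8/25 + 2/5 + 3/5 + 1 = 141/50 = 2.82 bits/symbol.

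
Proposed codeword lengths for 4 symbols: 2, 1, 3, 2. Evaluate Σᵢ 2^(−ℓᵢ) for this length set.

With common denominator 2^3 = 8: Σ 2^(−ℓᵢ) = 2/8 + 4/8 + 1/8 + 2/8 = 9/8 = 1.125.

1.125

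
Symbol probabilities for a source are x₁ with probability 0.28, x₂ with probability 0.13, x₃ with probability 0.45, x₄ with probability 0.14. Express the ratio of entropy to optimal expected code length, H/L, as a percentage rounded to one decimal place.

99.6%

Entropy H = −Σ p log₂ p ≈ 1.8124 bits.
Huffman merges: 13/100+7/50→27/100; 27/100+7/25→11/20; 9/20+11/20→1. L = 91/50 ≈ 1.8200.
Efficiency = H/L = 1.8124/1.8200 = 99.6%.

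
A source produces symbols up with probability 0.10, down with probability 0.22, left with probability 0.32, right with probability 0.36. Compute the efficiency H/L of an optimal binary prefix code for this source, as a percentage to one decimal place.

Entropy H = −Σ p log₂ p ≈ 1.8694 bits.
Huffman merges: 1/10+11/50→8/25; 8/25+8/25→16/25; 9/25+16/25→1. L = 49/25 ≈ 1.9600.
Efficiency = H/L = 1.8694/1.9600 = 95.4%.

95.4%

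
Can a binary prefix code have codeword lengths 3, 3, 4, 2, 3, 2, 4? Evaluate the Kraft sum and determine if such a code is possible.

With common denominator 2^4 = 16: Σ 2^(−ℓᵢ) = 2/16 + 2/16 + 1/16 + 4/16 + 2/16 + 4/16 + 1/16 = 16/16 = 1.
Kraft's inequality requires Σ ≤ 1; here Σ = 1 ≤ 1, so such a prefix code exists.

1; yes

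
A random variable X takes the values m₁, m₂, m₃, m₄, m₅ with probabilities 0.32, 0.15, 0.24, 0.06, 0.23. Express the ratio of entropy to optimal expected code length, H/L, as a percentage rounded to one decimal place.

97.8%

Entropy H = −Σ p log₂ p ≈ 2.1619 bits.
Huffman merges: 3/50+3/20→21/100; 21/100+23/100→11/25; 6/25+8/25→14/25; 11/25+14/25→1. L = 221/100 ≈ 2.2100.
Efficiency = H/L = 2.1619/2.2100 = 97.8%.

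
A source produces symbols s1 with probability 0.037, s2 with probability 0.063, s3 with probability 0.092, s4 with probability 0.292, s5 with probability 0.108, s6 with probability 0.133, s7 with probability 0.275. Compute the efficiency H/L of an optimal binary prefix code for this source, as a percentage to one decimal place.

Entropy H = −Σ p log₂ p ≈ 2.5086 bits.
Huffman merges: 37/1000+63/1000→1/10; 23/250+1/10→24/125; 27/250+133/1000→241/1000; 24/125+241/1000→433/1000; 11/40+73/250→567/1000; 433/1000+567/1000→1. L = 2533/1000 ≈ 2.5330.
Efficiency = H/L = 2.5086/2.5330 = 99.0%.

99.0%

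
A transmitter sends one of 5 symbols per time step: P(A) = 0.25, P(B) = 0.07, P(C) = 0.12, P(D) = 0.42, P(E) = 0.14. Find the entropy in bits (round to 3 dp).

2.058 bits

H = −Σ pᵢ log₂ pᵢ.
−0.25·log₂(0.25) = 0.5000
−0.07·log₂(0.07) = 0.2686
−0.12·log₂(0.12) = 0.3671
−0.42·log₂(0.42) = 0.5256
−0.14·log₂(0.14) = 0.3971
Sum ≈ 2.0584 → 2.058 bits.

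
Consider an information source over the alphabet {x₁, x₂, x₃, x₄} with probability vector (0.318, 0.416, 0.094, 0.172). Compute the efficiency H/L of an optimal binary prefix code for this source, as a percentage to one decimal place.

Entropy H = −Σ p log₂ p ≈ 1.8095 bits.
Huffman merges: 47/500+43/250→133/500; 133/500+159/500→73/125; 52/125+73/125→1. L = 37/20 ≈ 1.8500.
Efficiency = H/L = 1.8095/1.8500 = 97.8%.

97.8%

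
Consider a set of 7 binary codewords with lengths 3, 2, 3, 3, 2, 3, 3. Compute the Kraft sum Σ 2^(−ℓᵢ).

With common denominator 2^3 = 8: Σ 2^(−ℓᵢ) = 1/8 + 2/8 + 1/8 + 1/8 + 2/8 + 1/8 + 1/8 = 9/8 = 1.125.

1.125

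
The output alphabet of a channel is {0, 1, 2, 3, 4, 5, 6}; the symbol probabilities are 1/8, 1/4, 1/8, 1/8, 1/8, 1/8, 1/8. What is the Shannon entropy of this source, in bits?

2.75 bits

Each probability is a power of 1/2, so log₂(1/p) is an integer.
H = Σ p·log₂(1/p) = 1/8·3 + 1/4·2 + 1/8·3 + 1/8·3 + 1/8·3 + 1/8·3 + 1/8·3 = 2.75 bits.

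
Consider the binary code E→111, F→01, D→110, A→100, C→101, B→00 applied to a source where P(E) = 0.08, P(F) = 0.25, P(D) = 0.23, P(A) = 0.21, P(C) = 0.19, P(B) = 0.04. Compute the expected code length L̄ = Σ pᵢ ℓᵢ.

L̄ = Σ pᵢ·ℓᵢ = 0.08·3 + 0.25·2 + 0.23·3 + 0.21·3 + 0.19·3 + 0.04·2 = 2.71 bits/symbol.

2.71 bits/symbol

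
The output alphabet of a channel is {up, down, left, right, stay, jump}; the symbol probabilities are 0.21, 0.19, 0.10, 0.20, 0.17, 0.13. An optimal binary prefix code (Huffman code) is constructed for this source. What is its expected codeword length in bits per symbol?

Repeatedly combine the two least-probable nodes; the expected code length is the sum of the merged weights.
merge 1/10 + 13/100 → 23/100
merge 17/100 + 19/100 → 9/25
merge 1/5 + 21/100 → 41/100
merge 23/100 + 9/25 → 59/100
merge 41/100 + 59/100 → 1
L = 23/100 + 9/25 + 41/100 + 59/100 + 1 = 259/100 = 2.59 bits/symbol.

2.59 bits/symbol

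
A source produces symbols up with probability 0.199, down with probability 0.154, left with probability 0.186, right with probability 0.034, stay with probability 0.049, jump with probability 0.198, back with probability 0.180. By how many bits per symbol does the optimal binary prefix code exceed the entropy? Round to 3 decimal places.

0.069 bits

Entropy H = −Σ p log₂ p ≈ 2.6175 bits.
Huffman merges: 17/500+49/1000→83/1000; 83/1000+77/500→237/1000; 9/50+93/500→183/500; 99/500+199/1000→397/1000; 237/1000+183/500→603/1000; 397/1000+603/1000→1. L = 1343/500 ≈ 2.6860.
L − H = 2.6860 − 2.6175 = 0.069 bits.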